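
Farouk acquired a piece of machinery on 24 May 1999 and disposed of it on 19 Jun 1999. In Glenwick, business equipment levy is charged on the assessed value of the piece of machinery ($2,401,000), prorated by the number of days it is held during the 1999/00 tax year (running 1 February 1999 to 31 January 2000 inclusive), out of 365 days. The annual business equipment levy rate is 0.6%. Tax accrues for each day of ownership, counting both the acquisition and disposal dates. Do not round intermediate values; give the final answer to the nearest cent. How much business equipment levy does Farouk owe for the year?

Days held (24 May – 19 Jun 1999): 27 out of 365
Tax = $2,401,000 × 0.6% × 27/365 = $1,065.6493

$1,065.65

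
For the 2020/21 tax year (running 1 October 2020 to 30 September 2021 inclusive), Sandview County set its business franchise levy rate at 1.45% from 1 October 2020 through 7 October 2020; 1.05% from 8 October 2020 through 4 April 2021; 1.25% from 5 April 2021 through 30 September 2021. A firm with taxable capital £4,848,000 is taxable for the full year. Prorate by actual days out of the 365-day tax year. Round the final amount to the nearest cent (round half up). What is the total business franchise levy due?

£56,030.93

1 October – 7 October 2020: 7 days at 1.45% → £4,848,000 × 1.45% × 7/365 = £1,348.1425
8 October 2020 – 4 April 2021: 179 days at 1.05% → £4,848,000 × 1.05% × 179/365 = £24,963.8795
5 April – 30 September 2021: 179 days at 1.25% → £4,848,000 × 1.25% × 179/365 = £29,718.9041
Total = £56,030.9260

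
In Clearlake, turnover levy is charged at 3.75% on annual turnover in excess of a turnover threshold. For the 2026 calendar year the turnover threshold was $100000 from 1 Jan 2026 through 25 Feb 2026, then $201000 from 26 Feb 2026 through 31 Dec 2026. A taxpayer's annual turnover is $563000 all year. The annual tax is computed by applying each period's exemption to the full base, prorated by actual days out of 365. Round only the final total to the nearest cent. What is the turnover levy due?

$14156.10

1 Jan – 25 Feb 2026: 56 days, exemption $100000 → ($563000 − $100000) × 3.75% × 56/365 = $2663.8356
26 Feb – 31 Dec 2026: 309 days, exemption $201000 → ($563000 − $201000) × 3.75% × 309/365 = $11492.2603
Total = $14156.0959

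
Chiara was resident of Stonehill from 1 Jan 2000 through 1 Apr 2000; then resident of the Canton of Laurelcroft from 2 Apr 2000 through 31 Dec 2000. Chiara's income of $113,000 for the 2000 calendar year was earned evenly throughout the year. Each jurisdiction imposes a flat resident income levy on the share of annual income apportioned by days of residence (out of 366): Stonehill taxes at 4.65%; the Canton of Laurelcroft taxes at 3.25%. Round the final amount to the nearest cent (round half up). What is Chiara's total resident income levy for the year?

Stonehill, 1 Jan – 1 Apr 2000: 92 days → $113,000 × 4.65% × 92/366 = $1,320.8033
The Canton of Laurelcroft, 2 Apr – 31 Dec 2000: 274 days → $113,000 × 3.25% × 274/366 = $2,749.3579
Total = $4,070.1612

$4,070.16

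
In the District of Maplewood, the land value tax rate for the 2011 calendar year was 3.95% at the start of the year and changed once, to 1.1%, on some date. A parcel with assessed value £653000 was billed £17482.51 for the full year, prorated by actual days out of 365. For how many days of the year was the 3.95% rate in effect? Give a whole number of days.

Let d = days at the first rate; then 365 − d days at the second rate.
£653000 × [3.95%·d + 1.1%·(365−d)] / 365 = £17482.51
Solving gives d = 202, so the new rate took effect on July 22, 2011.

202 days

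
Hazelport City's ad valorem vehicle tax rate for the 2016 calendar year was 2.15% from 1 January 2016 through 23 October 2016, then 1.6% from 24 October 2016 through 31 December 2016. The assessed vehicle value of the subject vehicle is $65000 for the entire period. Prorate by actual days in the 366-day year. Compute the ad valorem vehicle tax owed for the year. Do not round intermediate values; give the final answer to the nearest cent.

$1330.10

1 January – 23 October 2016: 297 days at 2.15% → $65000 × 2.15% × 297/366 = $1134.0369
24 October – 31 December 2016: 69 days at 1.6% → $65000 × 1.6% × 69/366 = $196.0656
Total = $1330.1025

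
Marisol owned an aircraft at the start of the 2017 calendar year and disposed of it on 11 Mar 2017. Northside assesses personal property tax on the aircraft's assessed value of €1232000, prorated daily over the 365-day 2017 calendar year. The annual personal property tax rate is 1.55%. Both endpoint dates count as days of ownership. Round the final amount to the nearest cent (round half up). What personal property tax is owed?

Days held (1 Jan – 11 Mar 2017): 70 out of 365
Tax = €1232000 × 1.55% × 70/365 = €3662.2466

€3662.25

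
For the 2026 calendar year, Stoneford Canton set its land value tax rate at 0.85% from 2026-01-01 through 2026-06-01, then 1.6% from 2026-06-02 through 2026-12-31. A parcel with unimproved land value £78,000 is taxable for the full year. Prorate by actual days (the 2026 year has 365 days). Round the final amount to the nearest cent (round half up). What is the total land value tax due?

£1,004.38

2026-01-01 to 2026-06-01: 152 days at 0.85% → £78,000 × 0.85% × 152/365 = £276.0986
2026-06-02 to 2026-12-31: 213 days at 1.6% → £78,000 × 1.6% × 213/365 = £728.2849
Total = £1,004.3836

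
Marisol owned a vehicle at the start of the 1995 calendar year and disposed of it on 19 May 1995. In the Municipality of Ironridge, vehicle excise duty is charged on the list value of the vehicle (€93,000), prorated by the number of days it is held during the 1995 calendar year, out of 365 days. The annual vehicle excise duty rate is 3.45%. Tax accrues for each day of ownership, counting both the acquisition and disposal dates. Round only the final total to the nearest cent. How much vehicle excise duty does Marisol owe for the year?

Days held (1 Jan – 19 May 1995): 139 out of 365
Tax = €93,000 × 3.45% × 139/365 = €1,221.8671

€1,221.87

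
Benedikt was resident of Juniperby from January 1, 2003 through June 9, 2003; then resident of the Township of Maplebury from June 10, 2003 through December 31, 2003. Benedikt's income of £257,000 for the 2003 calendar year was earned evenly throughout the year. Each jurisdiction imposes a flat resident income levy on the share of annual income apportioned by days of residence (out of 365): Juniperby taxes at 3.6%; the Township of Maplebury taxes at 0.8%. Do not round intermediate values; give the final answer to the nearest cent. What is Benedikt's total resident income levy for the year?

Juniperby, January 1 – June 9, 2003: 160 days → £257,000 × 3.6% × 160/365 = £4,055.6712
The Township of Maplebury, June 10 – December 31, 2003: 205 days → £257,000 × 0.8% × 205/365 = £1,154.7397
Total = £5,210.4110

£5,210.41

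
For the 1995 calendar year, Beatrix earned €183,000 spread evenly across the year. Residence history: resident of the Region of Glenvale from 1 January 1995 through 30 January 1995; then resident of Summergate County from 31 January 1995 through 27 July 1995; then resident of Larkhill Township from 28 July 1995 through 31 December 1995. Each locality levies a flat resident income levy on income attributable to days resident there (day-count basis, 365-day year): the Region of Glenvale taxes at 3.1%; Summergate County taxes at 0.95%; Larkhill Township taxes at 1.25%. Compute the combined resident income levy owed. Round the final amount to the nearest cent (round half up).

The Region of Glenvale, 1 January – 30 January 1995: 30 days → €183,000 × 3.1% × 30/365 = €466.2740
Summergate County, 31 January – 27 July 1995: 178 days → €183,000 × 0.95% × 178/365 = €847.8164
Larkhill Township, 28 July – 31 December 1995: 157 days → €183,000 × 1.25% × 157/365 = €983.9384
Total = €2,298.0288

€2,298.03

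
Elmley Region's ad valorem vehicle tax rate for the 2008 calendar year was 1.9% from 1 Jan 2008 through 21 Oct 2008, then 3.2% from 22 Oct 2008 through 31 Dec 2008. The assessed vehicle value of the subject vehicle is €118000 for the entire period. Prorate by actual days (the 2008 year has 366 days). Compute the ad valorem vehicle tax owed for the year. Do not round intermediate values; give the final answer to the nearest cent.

1 Jan – 21 Oct 2008: 295 days at 1.9% → €118000 × 1.9% × 295/366 = €1807.0765
22 Oct – 31 Dec 2008: 71 days at 3.2% → €118000 × 3.2% × 71/366 = €732.5027
Total = €2539.5792

€2539.58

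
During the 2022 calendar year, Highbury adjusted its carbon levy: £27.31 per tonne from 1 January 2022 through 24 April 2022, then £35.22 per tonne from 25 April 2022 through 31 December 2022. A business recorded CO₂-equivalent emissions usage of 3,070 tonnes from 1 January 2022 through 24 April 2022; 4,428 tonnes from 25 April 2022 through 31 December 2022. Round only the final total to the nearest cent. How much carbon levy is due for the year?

1 January – 24 April 2022: 3,070 tonnes at £27.31/tonne → £83841.70
25 April – 31 December 2022: 4,428 tonnes at £35.22/tonne → £155954.16

£239795.86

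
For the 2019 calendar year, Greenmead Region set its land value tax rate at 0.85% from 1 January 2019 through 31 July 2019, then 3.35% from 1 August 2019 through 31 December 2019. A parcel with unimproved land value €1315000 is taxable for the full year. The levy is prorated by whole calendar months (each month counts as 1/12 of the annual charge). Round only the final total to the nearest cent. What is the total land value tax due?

1 January – 31 July 2019: 7 months at 0.85% → €1315000 × 0.85% × 7/12 = €6520.2083
1 August – 31 December 2019: 5 months at 3.35% → €1315000 × 3.35% × 5/12 = €18355.2083
Total = €24875.4167

€24875.42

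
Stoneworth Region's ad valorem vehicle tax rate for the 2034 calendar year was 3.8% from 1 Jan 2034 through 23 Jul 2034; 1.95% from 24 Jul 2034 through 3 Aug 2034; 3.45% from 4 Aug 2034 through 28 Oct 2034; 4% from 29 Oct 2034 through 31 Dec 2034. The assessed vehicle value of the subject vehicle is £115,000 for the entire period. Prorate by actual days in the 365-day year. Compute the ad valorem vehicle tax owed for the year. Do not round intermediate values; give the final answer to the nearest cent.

£4,251.38

1 Jan – 23 Jul 2034: 204 days at 3.8% → £115,000 × 3.8% × 204/365 = £2,442.4110
24 Jul – 3 Aug 2034: 11 days at 1.95% → £115,000 × 1.95% × 11/365 = £67.5822
4 Aug – 28 Oct 2034: 86 days at 3.45% → £115,000 × 3.45% × 86/365 = £934.8082
29 Oct – 31 Dec 2034: 64 days at 4% → £115,000 × 4% × 64/365 = £806.5753
Total = £4,251.3767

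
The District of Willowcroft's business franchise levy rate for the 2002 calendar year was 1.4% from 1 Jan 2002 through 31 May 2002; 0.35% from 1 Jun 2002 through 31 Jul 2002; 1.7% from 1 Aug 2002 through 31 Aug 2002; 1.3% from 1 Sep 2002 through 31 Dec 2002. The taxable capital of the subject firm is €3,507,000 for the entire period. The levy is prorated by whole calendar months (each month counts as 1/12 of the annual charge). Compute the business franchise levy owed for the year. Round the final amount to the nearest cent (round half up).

€42,668.50

1 Jan – 31 May 2002: 5 months at 1.4% → €3,507,000 × 1.4% × 5/12 = €20,457.5000
1 Jun – 31 Jul 2002: 2 months at 0.35% → €3,507,000 × 0.35% × 2/12 = €2,045.7500
1 Aug – 31 Aug 2002: 1 month at 1.7% → €3,507,000 × 1.7% × 1/12 = €4,968.2500
1 Sep – 31 Dec 2002: 4 months at 1.3% → €3,507,000 × 1.3% × 4/12 = €15,197.0000
Total = €42,668.5000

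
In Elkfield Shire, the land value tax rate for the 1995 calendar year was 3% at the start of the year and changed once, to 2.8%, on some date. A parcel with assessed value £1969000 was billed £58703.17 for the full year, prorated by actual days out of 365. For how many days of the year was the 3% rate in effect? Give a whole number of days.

Let d = days at the first rate; then 365 − d days at the second rate.
£1969000 × [3%·d + 2.8%·(365−d)] / 365 = £58703.17
Solving gives d = 331, so the new rate took effect on November 28, 1995.

331 days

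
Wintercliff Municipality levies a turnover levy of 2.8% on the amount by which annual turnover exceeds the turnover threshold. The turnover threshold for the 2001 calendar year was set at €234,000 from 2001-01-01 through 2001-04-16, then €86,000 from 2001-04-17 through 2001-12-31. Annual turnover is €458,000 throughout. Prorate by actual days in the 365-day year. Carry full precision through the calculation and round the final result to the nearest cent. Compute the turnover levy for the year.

2001-01-01 to 2001-04-16: 106 days, exemption €234,000 → (€458,000 − €234,000) × 2.8% × 106/365 = €1,821.4575
2001-04-17 to 2001-12-31: 259 days, exemption €86,000 → (€458,000 − €86,000) × 2.8% × 259/365 = €7,391.0795
Total = €9,212.5370

€9,212.54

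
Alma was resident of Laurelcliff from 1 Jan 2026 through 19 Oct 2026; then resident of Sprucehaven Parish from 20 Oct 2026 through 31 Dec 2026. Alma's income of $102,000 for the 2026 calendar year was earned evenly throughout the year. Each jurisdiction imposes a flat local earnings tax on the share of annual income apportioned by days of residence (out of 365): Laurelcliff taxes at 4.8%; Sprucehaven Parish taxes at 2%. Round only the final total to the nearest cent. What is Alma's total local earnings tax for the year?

$4,324.80

Laurelcliff, 1 Jan – 19 Oct 2026: 292 days → $102,000 × 4.8% × 292/365 = $3,916.8000
Sprucehaven Parish, 20 Oct – 31 Dec 2026: 73 days → $102,000 × 2% × 73/365 = $408.0000
Total = $4,324.8000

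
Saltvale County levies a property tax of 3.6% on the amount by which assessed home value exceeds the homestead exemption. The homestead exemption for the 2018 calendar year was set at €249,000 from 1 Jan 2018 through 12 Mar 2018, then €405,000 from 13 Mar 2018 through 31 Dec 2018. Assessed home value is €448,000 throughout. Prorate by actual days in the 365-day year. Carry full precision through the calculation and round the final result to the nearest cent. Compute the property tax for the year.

€2,640.43

1 Jan – 12 Mar 2018: 71 days, exemption €249,000 → (€448,000 − €249,000) × 3.6% × 71/365 = €1,393.5452
13 Mar – 31 Dec 2018: 294 days, exemption €405,000 → (€448,000 − €405,000) × 3.6% × 294/365 = €1,246.8822
Total = €2,640.4274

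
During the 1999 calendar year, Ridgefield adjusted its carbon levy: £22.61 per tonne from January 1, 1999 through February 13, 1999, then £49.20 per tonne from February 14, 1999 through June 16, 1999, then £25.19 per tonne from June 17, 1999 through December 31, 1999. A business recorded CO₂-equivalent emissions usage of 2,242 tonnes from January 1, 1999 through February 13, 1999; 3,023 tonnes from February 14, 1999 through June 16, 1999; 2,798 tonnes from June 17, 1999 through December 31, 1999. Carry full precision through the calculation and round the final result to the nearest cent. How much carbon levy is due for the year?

£269,904.84

January 1 – February 13, 1999: 2,242 tonnes at £22.61/tonne → £50,691.62
February 14 – June 16, 1999: 3,023 tonnes at £49.20/tonne → £148,731.60
June 17 – December 31, 1999: 2,798 tonnes at £25.19/tonne → £70,481.62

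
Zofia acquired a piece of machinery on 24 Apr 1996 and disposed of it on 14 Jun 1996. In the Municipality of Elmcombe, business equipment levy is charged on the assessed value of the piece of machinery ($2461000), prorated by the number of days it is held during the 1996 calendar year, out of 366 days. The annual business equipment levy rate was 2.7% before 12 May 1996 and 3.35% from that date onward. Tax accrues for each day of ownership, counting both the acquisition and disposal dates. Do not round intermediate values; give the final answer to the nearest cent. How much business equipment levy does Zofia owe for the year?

24 Apr – 11 May 1996: 18 days at 2.7% → $2461000 × 2.7% × 18/366 = $3267.8852
12 May – 14 Jun 1996: 34 days at 3.35% → $2461000 × 3.35% × 34/366 = $7658.6858
Total = $10926.5710

$10926.57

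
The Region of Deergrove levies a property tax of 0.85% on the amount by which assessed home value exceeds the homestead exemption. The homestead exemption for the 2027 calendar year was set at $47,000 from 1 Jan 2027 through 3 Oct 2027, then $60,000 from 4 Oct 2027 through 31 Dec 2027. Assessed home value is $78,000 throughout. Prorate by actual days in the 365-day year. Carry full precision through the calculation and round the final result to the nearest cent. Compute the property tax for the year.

$236.56

1 Jan – 3 Oct 2027: 276 days, exemption $47,000 → ($78,000 − $47,000) × 0.85% × 276/365 = $199.2493
4 Oct – 31 Dec 2027: 89 days, exemption $60,000 → ($78,000 − $60,000) × 0.85% × 89/365 = $37.3068
Total = $236.5562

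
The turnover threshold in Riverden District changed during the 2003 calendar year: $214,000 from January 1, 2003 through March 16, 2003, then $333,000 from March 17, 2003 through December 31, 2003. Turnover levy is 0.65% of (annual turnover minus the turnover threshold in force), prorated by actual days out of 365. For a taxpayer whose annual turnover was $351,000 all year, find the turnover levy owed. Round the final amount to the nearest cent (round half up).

January 1 – March 16, 2003: 75 days, exemption $214,000 → ($351,000 − $214,000) × 0.65% × 75/365 = $182.9795
March 17 – December 31, 2003: 290 days, exemption $333,000 → ($351,000 − $333,000) × 0.65% × 290/365 = $92.9589
Total = $275.9384

$275.94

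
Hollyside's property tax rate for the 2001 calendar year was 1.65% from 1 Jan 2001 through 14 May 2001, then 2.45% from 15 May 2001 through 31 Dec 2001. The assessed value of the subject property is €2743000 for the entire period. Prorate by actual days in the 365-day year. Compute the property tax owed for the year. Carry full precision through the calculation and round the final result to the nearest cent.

€59147.35

1 Jan – 14 May 2001: 134 days at 1.65% → €2743000 × 1.65% × 134/365 = €16615.8164
15 May – 31 Dec 2001: 231 days at 2.45% → €2743000 × 2.45% × 231/365 = €42531.5301
Total = €59147.3466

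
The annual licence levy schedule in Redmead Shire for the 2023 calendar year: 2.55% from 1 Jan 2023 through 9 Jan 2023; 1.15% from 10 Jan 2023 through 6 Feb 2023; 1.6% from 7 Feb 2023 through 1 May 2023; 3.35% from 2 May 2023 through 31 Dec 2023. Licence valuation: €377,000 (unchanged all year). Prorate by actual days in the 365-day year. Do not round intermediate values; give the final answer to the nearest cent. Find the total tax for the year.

1 Jan – 9 Jan 2023: 9 days at 2.55% → €377,000 × 2.55% × 9/365 = €237.0452
10 Jan – 6 Feb 2023: 28 days at 1.15% → €377,000 × 1.15% × 28/365 = €332.5863
7 Feb – 1 May 2023: 84 days at 1.6% → €377,000 × 1.6% × 84/365 = €1,388.1863
2 May – 31 Dec 2023: 244 days at 3.35% → €377,000 × 3.35% × 244/365 = €8,442.7342
Total = €10,400.5521

€10,400.55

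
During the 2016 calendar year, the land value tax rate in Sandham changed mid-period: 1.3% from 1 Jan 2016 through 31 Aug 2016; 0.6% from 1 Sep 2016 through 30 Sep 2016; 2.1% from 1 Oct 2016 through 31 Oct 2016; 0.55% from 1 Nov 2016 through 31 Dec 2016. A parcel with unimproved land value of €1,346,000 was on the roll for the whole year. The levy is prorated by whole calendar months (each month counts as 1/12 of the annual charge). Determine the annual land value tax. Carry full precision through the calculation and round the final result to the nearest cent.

1 Jan – 31 Aug 2016: 8 months at 1.3% → €1,346,000 × 1.3% × 8/12 = €11,665.3333
1 Sep – 30 Sep 2016: 1 month at 0.6% → €1,346,000 × 0.6% × 1/12 = €673.0000
1 Oct – 31 Oct 2016: 1 month at 2.1% → €1,346,000 × 2.1% × 1/12 = €2,355.5000
1 Nov – 31 Dec 2016: 2 months at 0.55% → €1,346,000 × 0.55% × 2/12 = €1,233.8333
Total = €15,927.6667

€15,927.67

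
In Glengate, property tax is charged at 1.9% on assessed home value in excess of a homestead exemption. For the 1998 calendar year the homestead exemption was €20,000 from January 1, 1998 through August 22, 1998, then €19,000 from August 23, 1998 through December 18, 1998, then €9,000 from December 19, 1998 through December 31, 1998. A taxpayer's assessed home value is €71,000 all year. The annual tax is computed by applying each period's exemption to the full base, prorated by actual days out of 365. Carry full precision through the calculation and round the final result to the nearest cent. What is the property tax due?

€982.59

January 1 – August 22, 1998: 234 days, exemption €20,000 → (€71,000 − €20,000) × 1.9% × 234/365 = €621.2219
August 23 – December 18, 1998: 118 days, exemption €19,000 → (€71,000 − €19,000) × 1.9% × 118/365 = €319.4082
December 19 – December 31, 1998: 13 days, exemption €9,000 → (€71,000 − €9,000) × 1.9% × 13/365 = €41.9562
Total = €982.5863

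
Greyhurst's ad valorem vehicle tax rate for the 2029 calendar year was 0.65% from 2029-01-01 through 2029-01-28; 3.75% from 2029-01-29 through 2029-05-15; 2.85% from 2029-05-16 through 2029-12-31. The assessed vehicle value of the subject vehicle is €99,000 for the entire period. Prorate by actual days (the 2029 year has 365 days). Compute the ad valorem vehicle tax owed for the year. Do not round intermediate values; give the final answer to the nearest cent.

€2,915.62

2029-01-01 to 2029-01-28: 28 days at 0.65% → €99,000 × 0.65% × 28/365 = €49.3644
2029-01-29 to 2029-05-15: 107 days at 3.75% → €99,000 × 3.75% × 107/365 = €1,088.3219
2029-05-16 to 2029-12-31: 230 days at 2.85% → €99,000 × 2.85% × 230/365 = €1,777.9315
Total = €2,915.6178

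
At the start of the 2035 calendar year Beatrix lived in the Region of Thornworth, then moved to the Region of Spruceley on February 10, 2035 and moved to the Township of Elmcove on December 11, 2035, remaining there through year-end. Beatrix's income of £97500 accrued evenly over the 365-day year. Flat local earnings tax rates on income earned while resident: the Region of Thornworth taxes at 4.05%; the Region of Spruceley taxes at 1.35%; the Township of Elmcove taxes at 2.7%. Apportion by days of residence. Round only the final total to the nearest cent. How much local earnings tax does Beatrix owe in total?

£1680.47

The Region of Thornworth, January 1 – February 9, 2035: 40 days → £97500 × 4.05% × 40/365 = £432.7397
The Region of Spruceley, February 10 – December 10, 2035: 304 days → £97500 × 1.35% × 304/365 = £1096.2740
The Township of Elmcove, December 11 – December 31, 2035: 21 days → £97500 × 2.7% × 21/365 = £151.4589
Total = £1680.4726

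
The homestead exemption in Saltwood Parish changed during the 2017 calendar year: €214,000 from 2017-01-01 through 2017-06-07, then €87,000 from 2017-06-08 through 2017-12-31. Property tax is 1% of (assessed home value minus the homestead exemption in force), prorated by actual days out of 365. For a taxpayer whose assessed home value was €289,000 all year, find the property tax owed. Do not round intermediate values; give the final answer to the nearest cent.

€1,470.25

2017-01-01 to 2017-06-07: 158 days, exemption €214,000 → (€289,000 − €214,000) × 1% × 158/365 = €324.6575
2017-06-08 to 2017-12-31: 207 days, exemption €87,000 → (€289,000 − €87,000) × 1% × 207/365 = €1,145.5890
Total = €1,470.2466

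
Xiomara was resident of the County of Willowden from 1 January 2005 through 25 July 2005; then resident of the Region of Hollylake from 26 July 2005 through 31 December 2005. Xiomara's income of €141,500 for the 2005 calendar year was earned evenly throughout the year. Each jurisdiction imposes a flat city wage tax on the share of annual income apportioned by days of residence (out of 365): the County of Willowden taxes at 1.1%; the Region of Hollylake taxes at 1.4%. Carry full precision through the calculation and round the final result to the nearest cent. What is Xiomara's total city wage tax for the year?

€1,741.42

The County of Willowden, 1 January – 25 July 2005: 206 days → €141,500 × 1.1% × 206/365 = €878.4630
The Region of Hollylake, 26 July – 31 December 2005: 159 days → €141,500 × 1.4% × 159/365 = €862.9562
Total = €1,741.4192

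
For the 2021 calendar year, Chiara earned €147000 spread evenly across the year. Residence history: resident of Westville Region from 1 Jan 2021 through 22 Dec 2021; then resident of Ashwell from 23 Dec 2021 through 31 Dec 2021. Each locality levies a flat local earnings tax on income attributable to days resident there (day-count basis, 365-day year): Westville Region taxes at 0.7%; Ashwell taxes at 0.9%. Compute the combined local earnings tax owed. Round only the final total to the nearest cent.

Westville Region, 1 Jan – 22 Dec 2021: 356 days → €147000 × 0.7% × 356/365 = €1003.6274
Ashwell, 23 Dec – 31 Dec 2021: 9 days → €147000 × 0.9% × 9/365 = €32.6219
Total = €1036.2493

€1036.25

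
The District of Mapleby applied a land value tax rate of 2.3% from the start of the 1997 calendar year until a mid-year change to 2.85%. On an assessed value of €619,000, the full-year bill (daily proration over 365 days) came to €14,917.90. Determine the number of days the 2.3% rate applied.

292 days

Let d = days at the first rate; then 365 − d days at the second rate.
€619,000 × [2.3%·d + 2.85%·(365−d)] / 365 = €14,917.90
Solving gives d = 292, so the new rate took effect on 20 October 1997.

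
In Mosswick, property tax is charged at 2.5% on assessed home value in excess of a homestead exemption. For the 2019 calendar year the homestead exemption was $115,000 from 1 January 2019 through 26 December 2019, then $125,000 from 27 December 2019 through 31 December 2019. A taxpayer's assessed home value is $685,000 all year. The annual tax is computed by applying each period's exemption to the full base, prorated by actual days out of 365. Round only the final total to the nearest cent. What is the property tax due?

$14,246.58

1 January – 26 December 2019: 360 days, exemption $115,000 → ($685,000 − $115,000) × 2.5% × 360/365 = $14,054.7945
27 December – 31 December 2019: 5 days, exemption $125,000 → ($685,000 − $125,000) × 2.5% × 5/365 = $191.7808
Total = $14,246.5753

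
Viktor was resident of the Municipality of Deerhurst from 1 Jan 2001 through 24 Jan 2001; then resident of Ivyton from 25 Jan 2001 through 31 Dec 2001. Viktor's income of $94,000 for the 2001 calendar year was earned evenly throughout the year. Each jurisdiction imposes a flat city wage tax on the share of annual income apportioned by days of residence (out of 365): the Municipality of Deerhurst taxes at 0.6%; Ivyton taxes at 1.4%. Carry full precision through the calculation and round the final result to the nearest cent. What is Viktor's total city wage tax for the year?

The Municipality of Deerhurst, 1 Jan – 24 Jan 2001: 24 days → $94,000 × 0.6% × 24/365 = $37.0849
Ivyton, 25 Jan – 31 Dec 2001: 341 days → $94,000 × 1.4% × 341/365 = $1,229.4685
Total = $1,266.5534

$1,266.55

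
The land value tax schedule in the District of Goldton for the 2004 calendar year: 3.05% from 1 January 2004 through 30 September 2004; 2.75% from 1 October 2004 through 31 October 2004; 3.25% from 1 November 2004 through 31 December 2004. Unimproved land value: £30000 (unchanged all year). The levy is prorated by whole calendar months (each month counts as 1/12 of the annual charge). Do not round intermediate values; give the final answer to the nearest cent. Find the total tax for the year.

£917.50

1 January – 30 September 2004: 9 months at 3.05% → £30000 × 3.05% × 9/12 = £686.2500
1 October – 31 October 2004: 1 month at 2.75% → £30000 × 2.75% × 1/12 = £68.7500
1 November – 31 December 2004: 2 months at 3.25% → £30000 × 3.25% × 2/12 = £162.5000
Total = £917.5000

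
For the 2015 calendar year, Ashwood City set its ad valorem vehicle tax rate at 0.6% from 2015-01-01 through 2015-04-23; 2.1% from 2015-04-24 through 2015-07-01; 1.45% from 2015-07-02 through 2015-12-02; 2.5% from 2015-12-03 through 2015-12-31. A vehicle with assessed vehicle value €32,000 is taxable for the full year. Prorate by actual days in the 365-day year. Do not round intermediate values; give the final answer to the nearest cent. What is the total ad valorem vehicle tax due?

€445.81

2015-01-01 to 2015-04-23: 113 days at 0.6% → €32,000 × 0.6% × 113/365 = €59.4411
2015-04-24 to 2015-07-01: 69 days at 2.1% → €32,000 × 2.1% × 69/365 = €127.0356
2015-07-02 to 2015-12-02: 154 days at 1.45% → €32,000 × 1.45% × 154/365 = €195.7699
2015-12-03 to 2015-12-31: 29 days at 2.5% → €32,000 × 2.5% × 29/365 = €63.5616
Total = €445.8082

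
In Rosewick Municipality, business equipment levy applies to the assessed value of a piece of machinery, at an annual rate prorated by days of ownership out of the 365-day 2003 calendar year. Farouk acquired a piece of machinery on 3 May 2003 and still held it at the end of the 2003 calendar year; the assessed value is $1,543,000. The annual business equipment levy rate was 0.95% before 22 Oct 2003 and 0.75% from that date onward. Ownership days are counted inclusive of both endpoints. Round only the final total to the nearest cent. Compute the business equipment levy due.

3 May – 21 Oct 2003: 172 days at 0.95% → $1,543,000 × 0.95% × 172/365 = $6,907.5671
22 Oct – 31 Dec 2003: 71 days at 0.75% → $1,543,000 × 0.75% × 71/365 = $2,251.0890
Total = $9,158.6562

$9,158.66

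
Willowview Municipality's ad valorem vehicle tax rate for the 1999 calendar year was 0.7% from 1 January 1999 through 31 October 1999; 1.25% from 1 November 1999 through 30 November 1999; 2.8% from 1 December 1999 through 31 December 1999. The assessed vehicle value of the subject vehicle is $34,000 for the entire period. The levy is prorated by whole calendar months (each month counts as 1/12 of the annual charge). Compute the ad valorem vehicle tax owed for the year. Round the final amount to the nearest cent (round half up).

$313.08

1 January – 31 October 1999: 10 months at 0.7% → $34,000 × 0.7% × 10/12 = $198.3333
1 November – 30 November 1999: 1 month at 1.25% → $34,000 × 1.25% × 1/12 = $35.4167
1 December – 31 December 1999: 1 month at 2.8% → $34,000 × 2.8% × 1/12 = $79.3333
Total = $313.0833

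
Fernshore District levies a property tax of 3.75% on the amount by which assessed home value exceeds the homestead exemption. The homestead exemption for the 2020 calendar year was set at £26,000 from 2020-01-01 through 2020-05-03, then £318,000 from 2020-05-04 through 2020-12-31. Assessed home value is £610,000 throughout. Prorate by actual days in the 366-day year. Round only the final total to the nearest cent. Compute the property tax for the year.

2020-01-01 to 2020-05-03: 124 days, exemption £26,000 → (£610,000 − £26,000) × 3.75% × 124/366 = £7,419.6721
2020-05-04 to 2020-12-31: 242 days, exemption £318,000 → (£610,000 − £318,000) × 3.75% × 242/366 = £7,240.1639
Total = £14,659.8361

£14,659.84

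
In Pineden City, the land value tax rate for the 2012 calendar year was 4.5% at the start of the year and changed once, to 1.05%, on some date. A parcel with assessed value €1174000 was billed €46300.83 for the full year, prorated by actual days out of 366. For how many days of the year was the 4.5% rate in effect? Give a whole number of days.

307 days

Let d = days at the first rate; then 366 − d days at the second rate.
€1174000 × [4.5%·d + 1.05%·(366−d)] / 366 = €46300.83
Solving gives d = 307, so the new rate took effect on November 3, 2012.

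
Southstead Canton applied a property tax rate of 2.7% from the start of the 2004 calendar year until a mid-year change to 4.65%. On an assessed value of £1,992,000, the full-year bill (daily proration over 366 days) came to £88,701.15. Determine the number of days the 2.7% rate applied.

Let d = days at the first rate; then 366 − d days at the second rate.
£1,992,000 × [2.7%·d + 4.65%·(366−d)] / 366 = £88,701.15
Solving gives d = 37, so the new rate took effect on February 7, 2004.

37 days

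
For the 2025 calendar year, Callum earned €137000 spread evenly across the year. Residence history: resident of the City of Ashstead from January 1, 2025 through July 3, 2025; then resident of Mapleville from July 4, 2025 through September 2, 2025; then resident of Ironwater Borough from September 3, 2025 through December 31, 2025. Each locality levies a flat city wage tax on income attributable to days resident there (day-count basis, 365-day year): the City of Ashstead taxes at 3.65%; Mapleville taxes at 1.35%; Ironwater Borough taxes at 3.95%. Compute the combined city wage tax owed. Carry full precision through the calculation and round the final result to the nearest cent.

€4609.02

The City of Ashstead, January 1 – July 3, 2025: 184 days → €137000 × 3.65% × 184/365 = €2520.8000
Mapleville, July 4 – September 2, 2025: 61 days → €137000 × 1.35% × 61/365 = €309.0945
Ironwater Borough, September 3 – December 31, 2025: 120 days → €137000 × 3.95% × 120/365 = €1779.1233
Total = €4609.0178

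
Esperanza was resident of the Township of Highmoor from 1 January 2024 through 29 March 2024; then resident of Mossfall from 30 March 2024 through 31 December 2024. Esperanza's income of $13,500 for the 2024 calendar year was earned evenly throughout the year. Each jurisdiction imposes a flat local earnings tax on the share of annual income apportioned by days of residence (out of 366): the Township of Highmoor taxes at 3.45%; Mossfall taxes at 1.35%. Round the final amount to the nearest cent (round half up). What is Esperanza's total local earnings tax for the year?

The Township of Highmoor, 1 January – 29 March 2024: 89 days → $13,500 × 3.45% × 89/366 = $113.2561
Mossfall, 30 March – 31 December 2024: 277 days → $13,500 × 1.35% × 277/366 = $137.9324
Total = $251.1885

$251.19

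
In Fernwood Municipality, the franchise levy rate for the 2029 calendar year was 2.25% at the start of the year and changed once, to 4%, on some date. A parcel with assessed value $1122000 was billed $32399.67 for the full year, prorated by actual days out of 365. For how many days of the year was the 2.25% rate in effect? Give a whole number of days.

Let d = days at the first rate; then 365 − d days at the second rate.
$1122000 × [2.25%·d + 4%·(365−d)] / 365 = $32399.67
Solving gives d = 232, so the new rate took effect on August 21, 2029.

232 days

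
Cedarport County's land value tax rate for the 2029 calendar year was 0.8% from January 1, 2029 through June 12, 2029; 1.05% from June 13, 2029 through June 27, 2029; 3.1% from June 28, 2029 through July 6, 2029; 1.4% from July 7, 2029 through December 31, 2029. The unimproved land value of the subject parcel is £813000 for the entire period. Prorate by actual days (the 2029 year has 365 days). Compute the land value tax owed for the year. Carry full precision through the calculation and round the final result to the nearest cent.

£9427.46

January 1 – June 12, 2029: 163 days at 0.8% → £813000 × 0.8% × 163/365 = £2904.5260
June 13 – June 27, 2029: 15 days at 1.05% → £813000 × 1.05% × 15/365 = £350.8151
June 28 – July 6, 2029: 9 days at 3.1% → £813000 × 3.1% × 9/365 = £621.4438
July 7 – December 31, 2029: 178 days at 1.4% → £813000 × 1.4% × 178/365 = £5550.6740
Total = £9427.4589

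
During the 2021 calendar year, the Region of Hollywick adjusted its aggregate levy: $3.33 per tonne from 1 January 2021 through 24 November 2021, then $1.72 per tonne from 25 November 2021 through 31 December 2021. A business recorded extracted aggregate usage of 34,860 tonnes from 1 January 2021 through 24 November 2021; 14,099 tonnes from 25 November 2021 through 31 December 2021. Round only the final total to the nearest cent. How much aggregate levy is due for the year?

$140,334.08

1 January – 24 November 2021: 34,860 tonnes at $3.33/tonne → $116,083.80
25 November – 31 December 2021: 14,099 tonnes at $1.72/tonne → $24,250.28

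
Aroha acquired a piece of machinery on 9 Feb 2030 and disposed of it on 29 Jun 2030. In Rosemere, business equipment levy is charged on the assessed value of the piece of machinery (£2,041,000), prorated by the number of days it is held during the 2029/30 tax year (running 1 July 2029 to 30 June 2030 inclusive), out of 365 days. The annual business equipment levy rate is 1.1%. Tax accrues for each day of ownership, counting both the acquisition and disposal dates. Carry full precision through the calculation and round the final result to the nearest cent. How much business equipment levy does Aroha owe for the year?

Days held (9 Feb – 29 Jun 2030): 141 out of 365
Tax = £2,041,000 × 1.1% × 141/365 = £8,672.8521

£8,672.85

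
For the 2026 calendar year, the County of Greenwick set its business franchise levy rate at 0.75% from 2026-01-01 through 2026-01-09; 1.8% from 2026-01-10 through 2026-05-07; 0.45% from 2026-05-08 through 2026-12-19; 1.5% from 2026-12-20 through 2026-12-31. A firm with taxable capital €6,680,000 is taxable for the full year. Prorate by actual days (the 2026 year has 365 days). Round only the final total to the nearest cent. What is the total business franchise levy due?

€62,014.19

2026-01-01 to 2026-01-09: 9 days at 0.75% → €6,680,000 × 0.75% × 9/365 = €1,235.3425
2026-01-10 to 2026-05-07: 118 days at 1.8% → €6,680,000 × 1.8% × 118/365 = €38,872.1096
2026-05-08 to 2026-12-19: 226 days at 0.45% → €6,680,000 × 0.45% × 226/365 = €18,612.4932
2026-12-20 to 2026-12-31: 12 days at 1.5% → €6,680,000 × 1.5% × 12/365 = €3,294.2466
Total = €62,014.1918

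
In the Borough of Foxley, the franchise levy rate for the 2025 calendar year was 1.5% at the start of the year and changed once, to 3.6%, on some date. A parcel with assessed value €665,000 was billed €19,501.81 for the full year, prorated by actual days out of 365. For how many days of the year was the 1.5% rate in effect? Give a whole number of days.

116 days

Let d = days at the first rate; then 365 − d days at the second rate.
€665,000 × [1.5%·d + 3.6%·(365−d)] / 365 = €19,501.81
Solving gives d = 116, so the new rate took effect on 27 April 2025.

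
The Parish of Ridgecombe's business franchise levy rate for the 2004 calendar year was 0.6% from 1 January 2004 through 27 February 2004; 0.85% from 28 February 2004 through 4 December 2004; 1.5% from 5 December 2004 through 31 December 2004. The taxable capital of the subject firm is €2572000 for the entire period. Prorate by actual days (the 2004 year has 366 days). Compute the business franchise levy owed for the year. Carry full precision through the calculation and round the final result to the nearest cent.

1 January – 27 February 2004: 58 days at 0.6% → €2572000 × 0.6% × 58/366 = €2445.5082
28 February – 4 December 2004: 281 days at 0.85% → €2572000 × 0.85% × 281/366 = €16784.7596
5 December – 31 December 2004: 27 days at 1.5% → €2572000 × 1.5% × 27/366 = €2846.0656
Total = €22076.3333

€22076.33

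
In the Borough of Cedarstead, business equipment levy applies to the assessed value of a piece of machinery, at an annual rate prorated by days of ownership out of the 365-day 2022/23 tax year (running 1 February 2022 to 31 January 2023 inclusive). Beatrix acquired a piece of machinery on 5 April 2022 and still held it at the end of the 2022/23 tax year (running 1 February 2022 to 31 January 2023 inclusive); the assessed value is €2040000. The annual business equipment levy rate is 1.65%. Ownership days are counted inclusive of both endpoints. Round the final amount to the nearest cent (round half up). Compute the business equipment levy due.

€27850.19

Days held (5 April 2022 – 31 January 2023): 302 out of 365
Tax = €2040000 × 1.65% × 302/365 = €27850.1918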